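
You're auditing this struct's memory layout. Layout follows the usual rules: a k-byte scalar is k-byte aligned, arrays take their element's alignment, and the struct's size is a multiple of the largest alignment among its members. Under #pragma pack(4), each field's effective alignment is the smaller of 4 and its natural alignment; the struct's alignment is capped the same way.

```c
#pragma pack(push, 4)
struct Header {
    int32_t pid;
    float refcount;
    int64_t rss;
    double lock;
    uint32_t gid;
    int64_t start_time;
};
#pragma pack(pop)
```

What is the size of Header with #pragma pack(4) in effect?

36

0..4  pid  (4B, 4-aligned)
4..8  refcount  (4B, 4-aligned)
8..16  rss  (8B, 4-aligned)
16..24  lock  (8B, 4-aligned)
24..28  gid  (4B, 4-aligned)
28..36  start_time  (8B, 4-aligned)
sizeof = 36, alignof = 4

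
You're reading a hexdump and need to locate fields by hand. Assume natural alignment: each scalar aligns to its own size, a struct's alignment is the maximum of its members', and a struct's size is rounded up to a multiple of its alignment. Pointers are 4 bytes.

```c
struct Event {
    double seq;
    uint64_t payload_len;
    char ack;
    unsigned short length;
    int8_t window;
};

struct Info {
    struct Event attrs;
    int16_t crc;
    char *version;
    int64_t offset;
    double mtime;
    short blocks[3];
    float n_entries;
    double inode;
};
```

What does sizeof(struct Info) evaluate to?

72 bytes

Event: seq at 0 (size 8, align 8) → ends 8; payload_len at 8 (size 8, align 8) → ends 16; ack at 16 (size 1, align 1) → ends 17; pad 1 to align 2 for length; length at 18 (size 2, align 2) → ends 20; window at 20 (size 1, align 1) → ends 21; tail pad 3 to reach multiple of 8; total 24 bytes, alignment 8
attrs at 0 (size 24, align 8) → ends 24
crc at 24 (size 2, align 2) → ends 26
pad 2 to align 4 for version
version at 28 (size 4, align 4) → ends 32
offset at 32 (size 8, align 8) → ends 40
mtime at 40 (size 8, align 8) → ends 48
blocks at 48 (size 6, align 2) → ends 54
pad 2 to align 4 for n_entries
n_entries at 56 (size 4, align 4) → ends 60
pad 4 to align 8 for inode
inode at 64 (size 8, align 8) → ends 72
total 72 bytes, alignment 8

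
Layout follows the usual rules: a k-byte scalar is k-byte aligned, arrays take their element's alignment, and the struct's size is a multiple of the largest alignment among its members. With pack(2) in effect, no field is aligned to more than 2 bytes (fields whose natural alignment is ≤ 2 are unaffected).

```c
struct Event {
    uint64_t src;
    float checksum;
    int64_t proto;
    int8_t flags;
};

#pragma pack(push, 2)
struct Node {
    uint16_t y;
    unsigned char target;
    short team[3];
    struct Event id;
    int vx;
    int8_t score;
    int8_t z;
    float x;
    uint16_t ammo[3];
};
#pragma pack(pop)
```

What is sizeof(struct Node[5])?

Event: 0..8  src  (8B, 8-aligned); 8..12  checksum  (4B, 4-aligned); 12..16  -- padding (4B); 16..24  proto  (8B, 8-aligned); 24..25  flags  (1B, 1-aligned); 25..32  -- tail padding (7B); sizeof = 32, alignof = 8
0..2  y  (2B, 2-aligned)
2..3  target  (1B, 1-aligned)
3..4  -- padding (1B)
4..10  team  (6B, 2-aligned)
10..42  id  (32B, 2-aligned)
42..46  vx  (4B, 2-aligned)
46..47  score  (1B, 1-aligned)
47..48  z  (1B, 1-aligned)
48..52  x  (4B, 2-aligned)
52..58  ammo  (6B, 2-aligned)
sizeof = 58, alignof = 2
array of 5: 5 × 58 = 290

290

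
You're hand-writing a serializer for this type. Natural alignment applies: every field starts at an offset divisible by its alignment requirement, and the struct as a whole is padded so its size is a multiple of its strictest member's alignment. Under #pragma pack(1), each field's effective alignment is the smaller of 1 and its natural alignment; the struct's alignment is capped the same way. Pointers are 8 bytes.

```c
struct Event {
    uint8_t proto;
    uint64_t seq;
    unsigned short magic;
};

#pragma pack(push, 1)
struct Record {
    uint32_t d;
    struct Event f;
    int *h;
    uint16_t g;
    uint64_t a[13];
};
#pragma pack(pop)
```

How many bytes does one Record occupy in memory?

Event: proto at 0 (size 1, align 1) → ends 1; pad 7 to align 8 for seq; seq at 8 (size 8, align 8) → ends 16; magic at 16 (size 2, align 2) → ends 18; tail pad 6 to reach multiple of 8; total 24 bytes, alignment 8
d at 0 (size 4, align 1) → ends 4
f at 4 (size 24, align 1) → ends 28
h at 28 (size 8, align 1) → ends 36
g at 36 (size 2, align 1) → ends 38
a at 38 (size 104, align 1) → ends 142
total 142 bytes, alignment 1

142 bytes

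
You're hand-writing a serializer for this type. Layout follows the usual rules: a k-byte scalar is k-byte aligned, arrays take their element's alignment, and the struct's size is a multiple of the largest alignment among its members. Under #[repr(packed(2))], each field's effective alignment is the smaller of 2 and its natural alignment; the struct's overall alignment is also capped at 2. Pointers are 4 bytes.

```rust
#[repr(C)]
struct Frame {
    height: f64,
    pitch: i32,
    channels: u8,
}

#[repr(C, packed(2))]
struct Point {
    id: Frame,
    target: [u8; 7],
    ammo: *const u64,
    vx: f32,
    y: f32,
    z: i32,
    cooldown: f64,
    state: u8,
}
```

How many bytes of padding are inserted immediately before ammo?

1

Frame: @0: height [8B, align 8] → 8; @8: pitch [4B, align 4] → 12; @12: channels [1B, align 1] → 13; +3 tail pad (align 8); size 16, align 8
@0: id [16B, align 2] → 16
@16: target [7B, align 1] → 23
+1 pad (align 2)
@24: ammo [4B, align 2] → 28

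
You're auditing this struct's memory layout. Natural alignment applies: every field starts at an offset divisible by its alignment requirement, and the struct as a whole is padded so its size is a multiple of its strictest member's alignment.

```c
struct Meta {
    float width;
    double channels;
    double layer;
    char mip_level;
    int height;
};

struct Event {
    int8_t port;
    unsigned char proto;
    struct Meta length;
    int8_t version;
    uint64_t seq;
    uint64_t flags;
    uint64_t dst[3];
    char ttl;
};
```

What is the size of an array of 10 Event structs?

Meta: 0..4  width  (4B, 4-aligned); 4..8  -- padding (4B); 8..16  channels  (8B, 8-aligned); 16..24  layer  (8B, 8-aligned); 24..25  mip_level  (1B, 1-aligned); 25..28  -- padding (3B); 28..32  height  (4B, 4-aligned); sizeof = 32, alignof = 8
0..1  port  (1B, 1-aligned)
1..2  proto  (1B, 1-aligned)
2..8  -- padding (6B)
8..40  length  (32B, 8-aligned)
40..41  version  (1B, 1-aligned)
41..48  -- padding (7B)
48..56  seq  (8B, 8-aligned)
56..64  flags  (8B, 8-aligned)
64..88  dst  (24B, 8-aligned)
88..89  ttl  (1B, 1-aligned)
89..96  -- tail padding (7B)
sizeof = 96, alignof = 8
array of 10: 10 × 96 = 960

960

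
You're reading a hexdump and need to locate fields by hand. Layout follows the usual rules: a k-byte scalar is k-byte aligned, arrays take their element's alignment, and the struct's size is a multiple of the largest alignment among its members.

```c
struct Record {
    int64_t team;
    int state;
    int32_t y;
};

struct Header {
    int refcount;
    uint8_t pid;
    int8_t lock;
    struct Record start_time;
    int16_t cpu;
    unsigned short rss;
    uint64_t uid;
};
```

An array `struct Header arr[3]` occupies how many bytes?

120

Record: team at 0 (size 8, align 8) → ends 8; state at 8 (size 4, align 4) → ends 12; y at 12 (size 4, align 4) → ends 16; total 16 bytes, alignment 8
refcount at 0 (size 4, align 4) → ends 4
pid at 4 (size 1, align 1) → ends 5
lock at 5 (size 1, align 1) → ends 6
pad 2 to align 8 for start_time
start_time at 8 (size 16, align 8) → ends 24
cpu at 24 (size 2, align 2) → ends 26
rss at 26 (size 2, align 2) → ends 28
pad 4 to align 8 for uid
uid at 32 (size 8, align 8) → ends 40
total 40 bytes, alignment 8
array of 3: 3 × 40 = 120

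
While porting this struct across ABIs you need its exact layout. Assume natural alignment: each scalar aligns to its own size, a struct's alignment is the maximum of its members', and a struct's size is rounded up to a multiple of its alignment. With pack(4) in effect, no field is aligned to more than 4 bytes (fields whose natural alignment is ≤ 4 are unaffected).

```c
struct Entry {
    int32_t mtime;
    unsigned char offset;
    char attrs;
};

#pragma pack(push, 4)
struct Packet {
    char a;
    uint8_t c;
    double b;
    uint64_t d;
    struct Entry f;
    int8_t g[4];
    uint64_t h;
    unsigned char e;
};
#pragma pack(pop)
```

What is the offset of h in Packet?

32

Entry: @0: mtime [4B, align 4] → 4; @4: offset [1B, align 1] → 5; @5: attrs [1B, align 1] → 6; +2 tail pad (align 4); size 8, align 4
@0: a [1B, align 1] → 1
@1: c [1B, align 1] → 2
+2 pad (align 4)
@4: b [8B, align 4] → 12
@12: d [8B, align 4] → 20
@20: f [8B, align 4] → 28
@28: g [4B, align 1] → 32
@32: h [8B, align 4] → 40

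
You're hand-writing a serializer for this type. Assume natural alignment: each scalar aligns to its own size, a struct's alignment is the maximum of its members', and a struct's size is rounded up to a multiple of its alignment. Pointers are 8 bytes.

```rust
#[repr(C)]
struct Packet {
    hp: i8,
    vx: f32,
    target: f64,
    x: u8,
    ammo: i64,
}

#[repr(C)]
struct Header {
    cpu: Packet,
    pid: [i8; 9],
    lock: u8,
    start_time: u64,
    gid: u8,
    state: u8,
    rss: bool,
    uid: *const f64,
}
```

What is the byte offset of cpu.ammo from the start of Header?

Packet: 0..1  hp  (1B, 1-aligned); 1..4  -- padding (3B); 4..8  vx  (4B, 4-aligned); 8..16  target  (8B, 8-aligned); 16..17  x  (1B, 1-aligned); 17..24  -- padding (7B); 24..32  ammo  (8B, 8-aligned); sizeof = 32, alignof = 8
0..32  cpu  (32B, 8-aligned)
within Packet: ammo at 24
0 + 24 = 24

24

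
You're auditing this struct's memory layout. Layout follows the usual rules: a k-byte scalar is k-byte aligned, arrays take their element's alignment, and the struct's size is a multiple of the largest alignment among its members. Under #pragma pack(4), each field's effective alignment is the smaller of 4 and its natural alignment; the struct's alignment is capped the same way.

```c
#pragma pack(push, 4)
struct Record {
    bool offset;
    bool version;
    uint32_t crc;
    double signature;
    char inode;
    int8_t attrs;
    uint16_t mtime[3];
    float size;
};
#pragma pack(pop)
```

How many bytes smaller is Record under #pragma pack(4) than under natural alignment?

4

natural layout:
  offset at 0 (size 1, align 1) → ends 1
  version at 1 (size 1, align 1) → ends 2
  pad 2 to align 4 for crc
  crc at 4 (size 4, align 4) → ends 8
  signature at 8 (size 8, align 8) → ends 16
  inode at 16 (size 1, align 1) → ends 17
  attrs at 17 (size 1, align 1) → ends 18
  mtime at 18 (size 6, align 2) → ends 24
  size at 24 (size 4, align 4) → ends 28
  tail pad 4 to reach multiple of 8
  total 32 bytes, alignment 8
packed(4) layout:
  offset at 0 (size 1, align 1) → ends 1
  version at 1 (size 1, align 1) → ends 2
  pad 2 to align 4 for crc
  crc at 4 (size 4, align 4) → ends 8
  signature at 8 (size 8, align 4) → ends 16
  inode at 16 (size 1, align 1) → ends 17
  attrs at 17 (size 1, align 1) → ends 18
  mtime at 18 (size 6, align 2) → ends 24
  size at 24 (size 4, align 4) → ends 28
  total 28 bytes, alignment 4
32 − 28 = 4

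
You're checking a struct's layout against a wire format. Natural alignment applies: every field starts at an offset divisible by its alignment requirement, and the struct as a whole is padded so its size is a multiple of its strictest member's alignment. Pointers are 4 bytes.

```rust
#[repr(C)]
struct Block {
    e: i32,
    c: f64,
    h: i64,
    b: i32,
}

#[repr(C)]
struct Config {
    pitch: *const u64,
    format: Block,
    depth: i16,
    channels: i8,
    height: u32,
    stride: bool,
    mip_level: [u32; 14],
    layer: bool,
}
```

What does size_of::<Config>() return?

Block: 0..4  e  (4B, 4-aligned); 4..8  -- padding (4B); 8..16  c  (8B, 8-aligned); 16..24  h  (8B, 8-aligned); 24..28  b  (4B, 4-aligned); 28..32  -- tail padding (4B); sizeof = 32, alignof = 8
0..4  pitch  (4B, 4-aligned)
4..8  -- padding (4B)
8..40  format  (32B, 8-aligned)
40..42  depth  (2B, 2-aligned)
42..43  channels  (1B, 1-aligned)
43..44  -- padding (1B)
44..48  height  (4B, 4-aligned)
48..49  stride  (1B, 1-aligned)
49..52  -- padding (3B)
52..108  mip_level  (56B, 4-aligned)
108..109  layer  (1B, 1-aligned)
109..112  -- tail padding (3B)
sizeof = 112, alignof = 8

112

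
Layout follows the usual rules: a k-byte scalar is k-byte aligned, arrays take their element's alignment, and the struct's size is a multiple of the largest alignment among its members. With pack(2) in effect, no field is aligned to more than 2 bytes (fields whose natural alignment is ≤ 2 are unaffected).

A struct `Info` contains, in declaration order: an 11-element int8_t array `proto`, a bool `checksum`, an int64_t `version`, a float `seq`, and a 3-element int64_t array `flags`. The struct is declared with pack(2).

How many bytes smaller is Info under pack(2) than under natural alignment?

natural layout:
  proto at 0 (size 11, align 1) → ends 11
  checksum at 11 (size 1, align 1) → ends 12
  pad 4 to align 8 for version
  version at 16 (size 8, align 8) → ends 24
  seq at 24 (size 4, align 4) → ends 28
  pad 4 to align 8 for flags
  flags at 32 (size 24, align 8) → ends 56
  total 56 bytes, alignment 8
packed(2) layout:
  proto at 0 (size 11, align 1) → ends 11
  checksum at 11 (size 1, align 1) → ends 12
  version at 12 (size 8, align 2) → ends 20
  seq at 20 (size 4, align 2) → ends 24
  flags at 24 (size 24, align 2) → ends 48
  total 48 bytes, alignment 2
56 − 48 = 8

8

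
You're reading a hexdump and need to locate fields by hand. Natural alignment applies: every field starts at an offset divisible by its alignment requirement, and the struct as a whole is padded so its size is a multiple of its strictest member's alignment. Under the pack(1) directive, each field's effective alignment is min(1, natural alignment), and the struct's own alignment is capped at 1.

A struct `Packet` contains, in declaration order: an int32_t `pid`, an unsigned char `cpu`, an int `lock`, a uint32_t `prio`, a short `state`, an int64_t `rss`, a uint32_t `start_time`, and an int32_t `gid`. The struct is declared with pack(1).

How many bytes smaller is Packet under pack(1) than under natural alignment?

natural layout:
  @0: pid [4B, align 4] → 4
  @4: cpu [1B, align 1] → 5
  +3 pad (align 4)
  @8: lock [4B, align 4] → 12
  @12: prio [4B, align 4] → 16
  @16: state [2B, align 2] → 18
  +6 pad (align 8)
  @24: rss [8B, align 8] → 32
  @32: start_time [4B, align 4] → 36
  @36: gid [4B, align 4] → 40
  size 40, align 8
packed(1) layout:
  @0: pid [4B, align 1] → 4
  @4: cpu [1B, align 1] → 5
  @5: lock [4B, align 1] → 9
  @9: prio [4B, align 1] → 13
  @13: state [2B, align 1] → 15
  @15: rss [8B, align 1] → 23
  @23: start_time [4B, align 1] → 27
  @27: gid [4B, align 1] → 31
  size 31, align 1
40 − 31 = 9

9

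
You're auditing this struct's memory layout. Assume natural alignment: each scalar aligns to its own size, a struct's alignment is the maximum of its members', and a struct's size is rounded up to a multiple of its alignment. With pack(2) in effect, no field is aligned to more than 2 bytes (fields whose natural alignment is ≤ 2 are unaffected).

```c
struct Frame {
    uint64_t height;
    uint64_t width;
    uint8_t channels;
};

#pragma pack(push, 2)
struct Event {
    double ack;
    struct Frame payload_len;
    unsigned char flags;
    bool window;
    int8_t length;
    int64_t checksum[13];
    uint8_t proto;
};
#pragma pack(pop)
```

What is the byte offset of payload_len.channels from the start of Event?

Frame: height at 0 (size 8, align 8) → ends 8; width at 8 (size 8, align 8) → ends 16; channels at 16 (size 1, align 1) → ends 17; tail pad 7 to reach multiple of 8; total 24 bytes, alignment 8
ack at 0 (size 8, align 2) → ends 8
payload_len at 8 (size 24, align 2) → ends 32
within Frame: channels at 16
8 + 16 = 24

24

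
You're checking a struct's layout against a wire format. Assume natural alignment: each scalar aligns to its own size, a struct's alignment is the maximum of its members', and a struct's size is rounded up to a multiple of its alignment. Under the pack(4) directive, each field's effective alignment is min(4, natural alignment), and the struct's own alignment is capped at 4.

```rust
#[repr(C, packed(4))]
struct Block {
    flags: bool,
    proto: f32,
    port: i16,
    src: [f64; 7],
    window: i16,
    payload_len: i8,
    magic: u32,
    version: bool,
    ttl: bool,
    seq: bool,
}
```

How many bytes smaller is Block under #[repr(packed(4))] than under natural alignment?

natural layout:
  @0: flags [1B, align 1] → 1
  +3 pad (align 4)
  @4: proto [4B, align 4] → 8
  @8: port [2B, align 2] → 10
  +6 pad (align 8)
  @16: src [56B, align 8] → 72
  @72: window [2B, align 2] → 74
  @74: payload_len [1B, align 1] → 75
  +1 pad (align 4)
  @76: magic [4B, align 4] → 80
  @80: version [1B, align 1] → 81
  @81: ttl [1B, align 1] → 82
  @82: seq [1B, align 1] → 83
  +5 tail pad (align 8)
  size 88, align 8
packed(4) layout:
  @0: flags [1B, align 1] → 1
  +3 pad (align 4)
  @4: proto [4B, align 4] → 8
  @8: port [2B, align 2] → 10
  +2 pad (align 4)
  @12: src [56B, align 4] → 68
  @68: window [2B, align 2] → 70
  @70: payload_len [1B, align 1] → 71
  +1 pad (align 4)
  @72: magic [4B, align 4] → 76
  @76: version [1B, align 1] → 77
  @77: ttl [1B, align 1] → 78
  @78: seq [1B, align 1] → 79
  +1 tail pad (align 4)
  size 80, align 4
88 − 80 = 8

8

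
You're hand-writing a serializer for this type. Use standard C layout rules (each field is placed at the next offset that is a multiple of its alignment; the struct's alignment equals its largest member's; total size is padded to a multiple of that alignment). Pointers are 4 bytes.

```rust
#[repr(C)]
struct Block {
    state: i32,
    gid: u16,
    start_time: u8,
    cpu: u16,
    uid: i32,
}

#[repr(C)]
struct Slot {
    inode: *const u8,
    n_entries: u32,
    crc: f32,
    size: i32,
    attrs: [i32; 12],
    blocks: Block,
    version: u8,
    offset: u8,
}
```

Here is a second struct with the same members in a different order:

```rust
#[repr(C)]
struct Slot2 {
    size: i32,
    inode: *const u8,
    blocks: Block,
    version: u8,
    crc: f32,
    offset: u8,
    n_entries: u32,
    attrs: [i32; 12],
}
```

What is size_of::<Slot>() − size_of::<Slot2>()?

Block: state at 0 (size 4, align 4) → ends 4; gid at 4 (size 2, align 2) → ends 6; start_time at 6 (size 1, align 1) → ends 7; pad 1 to align 2 for cpu; cpu at 8 (size 2, align 2) → ends 10; pad 2 to align 4 for uid; uid at 12 (size 4, align 4) → ends 16; total 16 bytes, alignment 4
inode at 0 (size 4, align 4) → ends 4
n_entries at 4 (size 4, align 4) → ends 8
crc at 8 (size 4, align 4) → ends 12
size at 12 (size 4, align 4) → ends 16
attrs at 16 (size 48, align 4) → ends 64
blocks at 64 (size 16, align 4) → ends 80
version at 80 (size 1, align 1) → ends 81
offset at 81 (size 1, align 1) → ends 82
tail pad 2 to reach multiple of 4
total 84 bytes, alignment 4
— Slot2 —
size at 0 (size 4, align 4) → ends 4
inode at 4 (size 4, align 4) → ends 8
blocks at 8 (size 16, align 4) → ends 24
version at 24 (size 1, align 1) → ends 25
pad 3 to align 4 for crc
crc at 28 (size 4, align 4) → ends 32
offset at 32 (size 1, align 1) → ends 33
pad 3 to align 4 for n_entries
n_entries at 36 (size 4, align 4) → ends 40
attrs at 40 (size 48, align 4) → ends 88
total 88 bytes, alignment 4
84 − 88 = -4

-4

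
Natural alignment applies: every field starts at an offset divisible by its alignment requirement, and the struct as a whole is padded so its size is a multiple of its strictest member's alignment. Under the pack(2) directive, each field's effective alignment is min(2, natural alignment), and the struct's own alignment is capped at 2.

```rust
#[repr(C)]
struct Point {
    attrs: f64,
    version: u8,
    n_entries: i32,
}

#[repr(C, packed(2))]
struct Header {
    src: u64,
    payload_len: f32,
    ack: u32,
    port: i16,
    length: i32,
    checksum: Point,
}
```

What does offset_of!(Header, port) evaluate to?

Point: 0..8  attrs  (8B, 8-aligned); 8..9  version  (1B, 1-aligned); 9..12  -- padding (3B); 12..16  n_entries  (4B, 4-aligned); sizeof = 16, alignof = 8
0..8  src  (8B, 2-aligned)
8..12  payload_len  (4B, 2-aligned)
12..16  ack  (4B, 2-aligned)
16..18  port  (2B, 2-aligned)

16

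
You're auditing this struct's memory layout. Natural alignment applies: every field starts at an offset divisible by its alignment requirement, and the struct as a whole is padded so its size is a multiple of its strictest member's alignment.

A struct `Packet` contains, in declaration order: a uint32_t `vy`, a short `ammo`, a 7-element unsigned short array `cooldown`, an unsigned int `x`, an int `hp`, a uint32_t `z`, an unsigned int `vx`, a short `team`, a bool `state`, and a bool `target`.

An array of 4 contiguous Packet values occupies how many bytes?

@0: vy [4B, align 4] → 4
@4: ammo [2B, align 2] → 6
@6: cooldown [14B, align 2] → 20
@20: x [4B, align 4] → 24
@24: hp [4B, align 4] → 28
@28: z [4B, align 4] → 32
@32: vx [4B, align 4] → 36
@36: team [2B, align 2] → 38
@38: state [1B, align 1] → 39
@39: target [1B, align 1] → 40
size 40, align 4
array of 4: 4 × 40 = 160

160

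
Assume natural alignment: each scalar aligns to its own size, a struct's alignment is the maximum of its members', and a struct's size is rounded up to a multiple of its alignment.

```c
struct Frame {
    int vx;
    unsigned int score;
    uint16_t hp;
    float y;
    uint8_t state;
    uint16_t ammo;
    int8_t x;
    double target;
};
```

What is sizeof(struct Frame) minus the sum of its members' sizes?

@0: vx [4B, align 4] → 4
@4: score [4B, align 4] → 8
@8: hp [2B, align 2] → 10
+2 pad (align 4)
@12: y [4B, align 4] → 16
@16: state [1B, align 1] → 17
+1 pad (align 2)
@18: ammo [2B, align 2] → 20
@20: x [1B, align 1] → 21
+3 pad (align 8)
@24: target [8B, align 8] → 32
size 32, align 8
data bytes 26, size 32 → padding 6

6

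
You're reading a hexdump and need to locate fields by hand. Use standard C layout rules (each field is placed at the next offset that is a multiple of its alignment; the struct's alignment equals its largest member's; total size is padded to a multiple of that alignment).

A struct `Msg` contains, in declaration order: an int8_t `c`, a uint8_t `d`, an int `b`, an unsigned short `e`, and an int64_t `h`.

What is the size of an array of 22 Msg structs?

528

@0: c [1B, align 1] → 1
@1: d [1B, align 1] → 2
+2 pad (align 4)
@4: b [4B, align 4] → 8
@8: e [2B, align 2] → 10
+6 pad (align 8)
@16: h [8B, align 8] → 24
size 24, align 8
array of 22: 22 × 24 = 528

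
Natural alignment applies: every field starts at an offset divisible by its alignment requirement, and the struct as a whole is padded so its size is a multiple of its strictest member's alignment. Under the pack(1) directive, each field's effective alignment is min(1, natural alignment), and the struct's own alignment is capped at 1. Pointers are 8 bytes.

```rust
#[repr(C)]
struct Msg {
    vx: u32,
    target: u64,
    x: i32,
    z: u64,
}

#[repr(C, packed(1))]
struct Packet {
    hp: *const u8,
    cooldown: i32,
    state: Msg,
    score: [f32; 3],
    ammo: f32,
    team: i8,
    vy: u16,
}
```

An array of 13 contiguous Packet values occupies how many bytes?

Msg: vx at 0 (size 4, align 4) → ends 4; pad 4 to align 8 for target; target at 8 (size 8, align 8) → ends 16; x at 16 (size 4, align 4) → ends 20; pad 4 to align 8 for z; z at 24 (size 8, align 8) → ends 32; total 32 bytes, alignment 8
hp at 0 (size 8, align 1) → ends 8
cooldown at 8 (size 4, align 1) → ends 12
state at 12 (size 32, align 1) → ends 44
score at 44 (size 12, align 1) → ends 56
ammo at 56 (size 4, align 1) → ends 60
team at 60 (size 1, align 1) → ends 61
vy at 61 (size 2, align 1) → ends 63
total 63 bytes, alignment 1
array of 13: 13 × 63 = 819

819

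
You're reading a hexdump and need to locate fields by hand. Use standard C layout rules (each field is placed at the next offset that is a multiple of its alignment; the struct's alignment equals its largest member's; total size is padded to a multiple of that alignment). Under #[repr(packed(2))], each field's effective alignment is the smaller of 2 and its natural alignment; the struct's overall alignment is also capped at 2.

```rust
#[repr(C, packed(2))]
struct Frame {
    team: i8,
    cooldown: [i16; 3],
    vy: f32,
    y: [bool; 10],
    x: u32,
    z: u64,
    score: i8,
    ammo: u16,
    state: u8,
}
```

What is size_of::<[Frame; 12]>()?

480

@0: team [1B, align 1] → 1
+1 pad (align 2)
@2: cooldown [6B, align 2] → 8
@8: vy [4B, align 2] → 12
@12: y [10B, align 1] → 22
@22: x [4B, align 2] → 26
@26: z [8B, align 2] → 34
@34: score [1B, align 1] → 35
+1 pad (align 2)
@36: ammo [2B, align 2] → 38
@38: state [1B, align 1] → 39
+1 tail pad (align 2)
size 40, align 2
array of 12: 12 × 40 = 480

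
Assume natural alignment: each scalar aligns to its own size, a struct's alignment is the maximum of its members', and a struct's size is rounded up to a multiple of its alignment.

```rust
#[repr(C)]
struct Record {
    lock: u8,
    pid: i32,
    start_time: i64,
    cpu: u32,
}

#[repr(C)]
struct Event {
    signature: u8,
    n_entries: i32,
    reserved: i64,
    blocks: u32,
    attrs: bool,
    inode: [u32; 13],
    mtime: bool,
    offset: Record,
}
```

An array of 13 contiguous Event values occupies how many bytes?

Record: @0: lock [1B, align 1] → 1; +3 pad (align 4); @4: pid [4B, align 4] → 8; @8: start_time [8B, align 8] → 16; @16: cpu [4B, align 4] → 20; +4 tail pad (align 8); size 24, align 8
@0: signature [1B, align 1] → 1
+3 pad (align 4)
@4: n_entries [4B, align 4] → 8
@8: reserved [8B, align 8] → 16
@16: blocks [4B, align 4] → 20
@20: attrs [1B, align 1] → 21
+3 pad (align 4)
@24: inode [52B, align 4] → 76
@76: mtime [1B, align 1] → 77
+3 pad (align 8)
@80: offset [24B, align 8] → 104
size 104, align 8
array of 13: 13 × 104 = 1352

1352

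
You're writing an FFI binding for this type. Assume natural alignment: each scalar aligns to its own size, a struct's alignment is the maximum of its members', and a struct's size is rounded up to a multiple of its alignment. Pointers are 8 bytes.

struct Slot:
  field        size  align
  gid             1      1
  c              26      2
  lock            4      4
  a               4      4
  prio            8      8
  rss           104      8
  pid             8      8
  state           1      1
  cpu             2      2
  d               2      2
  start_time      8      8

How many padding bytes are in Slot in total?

@0: gid [1B, align 1] → 1
+1 pad (align 2)
@2: c [26B, align 2] → 28
@28: lock [4B, align 4] → 32
@32: a [4B, align 4] → 36
+4 pad (align 8)
@40: prio [8B, align 8] → 48
@48: rss [104B, align 8] → 152
@152: pid [8B, align 8] → 160
@160: state [1B, align 1] → 161
+1 pad (align 2)
@162: cpu [2B, align 2] → 164
@164: d [2B, align 2] → 166
+2 pad (align 8)
@168: start_time [8B, align 8] → 176
size 176, align 8
data bytes 168, size 176 → padding 8

8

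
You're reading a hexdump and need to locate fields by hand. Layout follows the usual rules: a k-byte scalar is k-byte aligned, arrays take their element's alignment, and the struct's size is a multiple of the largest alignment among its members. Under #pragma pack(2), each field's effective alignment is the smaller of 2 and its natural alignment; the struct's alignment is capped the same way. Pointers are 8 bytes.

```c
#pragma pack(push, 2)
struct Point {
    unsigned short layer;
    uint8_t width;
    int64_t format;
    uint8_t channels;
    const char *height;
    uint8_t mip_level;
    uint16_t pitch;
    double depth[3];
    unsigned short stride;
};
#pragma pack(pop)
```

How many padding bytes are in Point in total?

3

0..2  layer  (2B, 2-aligned)
2..3  width  (1B, 1-aligned)
3..4  -- padding (1B)
4..12  format  (8B, 2-aligned)
12..13  channels  (1B, 1-aligned)
13..14  -- padding (1B)
14..22  height  (8B, 2-aligned)
22..23  mip_level  (1B, 1-aligned)
23..24  -- padding (1B)
24..26  pitch  (2B, 2-aligned)
26..50  depth  (24B, 2-aligned)
50..52  stride  (2B, 2-aligned)
sizeof = 52, alignof = 2
data bytes 49, size 52 → padding 3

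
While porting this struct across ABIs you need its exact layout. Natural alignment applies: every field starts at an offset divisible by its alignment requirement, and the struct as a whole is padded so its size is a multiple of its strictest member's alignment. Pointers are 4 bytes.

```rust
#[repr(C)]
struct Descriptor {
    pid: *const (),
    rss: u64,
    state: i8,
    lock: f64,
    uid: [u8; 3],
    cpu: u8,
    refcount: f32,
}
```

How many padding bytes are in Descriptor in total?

pid at 0 (size 4, align 4) → ends 4
pad 4 to align 8 for rss
rss at 8 (size 8, align 8) → ends 16
state at 16 (size 1, align 1) → ends 17
pad 7 to align 8 for lock
lock at 24 (size 8, align 8) → ends 32
uid at 32 (size 3, align 1) → ends 35
cpu at 35 (size 1, align 1) → ends 36
refcount at 36 (size 4, align 4) → ends 40
total 40 bytes, alignment 8
data bytes 29, size 40 → padding 11

11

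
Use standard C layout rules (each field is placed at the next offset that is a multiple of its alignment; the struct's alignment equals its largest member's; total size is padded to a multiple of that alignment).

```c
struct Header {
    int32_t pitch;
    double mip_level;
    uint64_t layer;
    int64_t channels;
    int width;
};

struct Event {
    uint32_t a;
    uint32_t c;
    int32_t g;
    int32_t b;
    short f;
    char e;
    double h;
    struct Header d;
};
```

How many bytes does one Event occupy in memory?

72

Header: 0..4  pitch  (4B, 4-aligned); 4..8  -- padding (4B); 8..16  mip_level  (8B, 8-aligned); 16..24  layer  (8B, 8-aligned); 24..32  channels  (8B, 8-aligned); 32..36  width  (4B, 4-aligned); 36..40  -- tail padding (4B); sizeof = 40, alignof = 8
0..4  a  (4B, 4-aligned)
4..8  c  (4B, 4-aligned)
8..12  g  (4B, 4-aligned)
12..16  b  (4B, 4-aligned)
16..18  f  (2B, 2-aligned)
18..19  e  (1B, 1-aligned)
19..24  -- padding (5B)
24..32  h  (8B, 8-aligned)
32..72  d  (40B, 8-aligned)
sizeof = 72, alignof = 8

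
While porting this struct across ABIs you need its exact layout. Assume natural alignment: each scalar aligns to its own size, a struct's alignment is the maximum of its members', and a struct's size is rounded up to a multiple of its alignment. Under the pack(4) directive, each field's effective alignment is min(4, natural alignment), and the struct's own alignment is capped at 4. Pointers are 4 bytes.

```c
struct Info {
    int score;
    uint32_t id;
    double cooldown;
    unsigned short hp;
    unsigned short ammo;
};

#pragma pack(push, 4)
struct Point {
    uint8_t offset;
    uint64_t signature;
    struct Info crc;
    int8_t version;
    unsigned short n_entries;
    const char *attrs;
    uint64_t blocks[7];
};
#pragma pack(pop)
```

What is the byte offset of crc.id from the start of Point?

16

Info: @0: score [4B, align 4] → 4; @4: id [4B, align 4] → 8; @8: cooldown [8B, align 8] → 16; @16: hp [2B, align 2] → 18; @18: ammo [2B, align 2] → 20; +4 tail pad (align 8); size 24, align 8
@0: offset [1B, align 1] → 1
+3 pad (align 4)
@4: signature [8B, align 4] → 12
@12: crc [24B, align 4] → 36
within Info: id at 4
12 + 4 = 16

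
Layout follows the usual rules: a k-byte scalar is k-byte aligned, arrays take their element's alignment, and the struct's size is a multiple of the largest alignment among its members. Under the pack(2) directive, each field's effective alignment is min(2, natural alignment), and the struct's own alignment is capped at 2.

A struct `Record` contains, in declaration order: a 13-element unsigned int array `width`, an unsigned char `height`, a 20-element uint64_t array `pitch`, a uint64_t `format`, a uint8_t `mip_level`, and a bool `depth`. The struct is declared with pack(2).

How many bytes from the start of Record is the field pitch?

54

width at 0 (size 52, align 2) → ends 52
height at 52 (size 1, align 1) → ends 53
pad 1 to align 2 for pitch
pitch at 54 (size 160, align 2) → ends 214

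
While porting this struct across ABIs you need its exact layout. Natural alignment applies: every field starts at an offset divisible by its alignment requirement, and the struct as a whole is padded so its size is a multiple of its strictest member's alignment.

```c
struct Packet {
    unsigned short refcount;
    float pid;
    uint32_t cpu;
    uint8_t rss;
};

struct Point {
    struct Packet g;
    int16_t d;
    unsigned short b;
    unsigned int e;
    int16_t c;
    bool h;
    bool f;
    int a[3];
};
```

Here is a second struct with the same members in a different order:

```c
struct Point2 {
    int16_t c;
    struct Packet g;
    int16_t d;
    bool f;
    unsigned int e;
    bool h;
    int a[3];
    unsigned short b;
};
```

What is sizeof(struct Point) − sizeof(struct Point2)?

-8

Packet: refcount at 0 (size 2, align 2) → ends 2; pad 2 to align 4 for pid; pid at 4 (size 4, align 4) → ends 8; cpu at 8 (size 4, align 4) → ends 12; rss at 12 (size 1, align 1) → ends 13; tail pad 3 to reach multiple of 4; total 16 bytes, alignment 4
g at 0 (size 16, align 4) → ends 16
d at 16 (size 2, align 2) → ends 18
b at 18 (size 2, align 2) → ends 20
e at 20 (size 4, align 4) → ends 24
c at 24 (size 2, align 2) → ends 26
h at 26 (size 1, align 1) → ends 27
f at 27 (size 1, align 1) → ends 28
a at 28 (size 12, align 4) → ends 40
total 40 bytes, alignment 4
— Point2 —
c at 0 (size 2, align 2) → ends 2
pad 2 to align 4 for g
g at 4 (size 16, align 4) → ends 20
d at 20 (size 2, align 2) → ends 22
f at 22 (size 1, align 1) → ends 23
pad 1 to align 4 for e
e at 24 (size 4, align 4) → ends 28
h at 28 (size 1, align 1) → ends 29
pad 3 to align 4 for a
a at 32 (size 12, align 4) → ends 44
b at 44 (size 2, align 2) → ends 46
tail pad 2 to reach multiple of 4
total 48 bytes, alignment 4
40 − 48 = -8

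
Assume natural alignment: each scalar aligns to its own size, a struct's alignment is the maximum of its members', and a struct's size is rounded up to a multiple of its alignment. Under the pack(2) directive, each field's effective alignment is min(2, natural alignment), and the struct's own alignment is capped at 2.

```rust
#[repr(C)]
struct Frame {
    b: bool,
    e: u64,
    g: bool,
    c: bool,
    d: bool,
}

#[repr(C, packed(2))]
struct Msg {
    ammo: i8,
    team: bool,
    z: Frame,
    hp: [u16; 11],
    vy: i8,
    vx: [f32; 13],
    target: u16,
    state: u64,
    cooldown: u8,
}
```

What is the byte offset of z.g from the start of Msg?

18

Frame: 0..1  b  (1B, 1-aligned); 1..8  -- padding (7B); 8..16  e  (8B, 8-aligned); 16..17  g  (1B, 1-aligned); 17..18  c  (1B, 1-aligned); 18..19  d  (1B, 1-aligned); 19..24  -- tail padding (5B); sizeof = 24, alignof = 8
0..1  ammo  (1B, 1-aligned)
1..2  team  (1B, 1-aligned)
2..26  z  (24B, 2-aligned)
within Frame: g at 16
2 + 16 = 18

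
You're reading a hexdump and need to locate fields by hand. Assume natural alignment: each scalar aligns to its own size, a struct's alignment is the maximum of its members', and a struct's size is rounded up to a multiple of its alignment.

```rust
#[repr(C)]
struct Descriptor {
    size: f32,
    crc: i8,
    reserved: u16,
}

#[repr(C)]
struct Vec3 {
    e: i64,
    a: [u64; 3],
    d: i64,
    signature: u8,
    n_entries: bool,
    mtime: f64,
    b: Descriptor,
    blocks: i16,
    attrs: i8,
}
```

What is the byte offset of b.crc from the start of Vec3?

60

Descriptor: 0..4  size  (4B, 4-aligned); 4..5  crc  (1B, 1-aligned); 5..6  -- padding (1B); 6..8  reserved  (2B, 2-aligned); sizeof = 8, alignof = 4
0..8  e  (8B, 8-aligned)
8..32  a  (24B, 8-aligned)
32..40  d  (8B, 8-aligned)
40..41  signature  (1B, 1-aligned)
41..42  n_entries  (1B, 1-aligned)
42..48  -- padding (6B)
48..56  mtime  (8B, 8-aligned)
56..64  b  (8B, 4-aligned)
within Descriptor: crc at 4
56 + 4 = 60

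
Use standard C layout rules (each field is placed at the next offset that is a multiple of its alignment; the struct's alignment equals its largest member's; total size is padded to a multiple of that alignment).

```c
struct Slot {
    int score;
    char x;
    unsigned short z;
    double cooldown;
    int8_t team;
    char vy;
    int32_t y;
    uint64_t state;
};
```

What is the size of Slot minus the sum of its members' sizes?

score at 0 (size 4, align 4) → ends 4
x at 4 (size 1, align 1) → ends 5
pad 1 to align 2 for z
z at 6 (size 2, align 2) → ends 8
cooldown at 8 (size 8, align 8) → ends 16
team at 16 (size 1, align 1) → ends 17
vy at 17 (size 1, align 1) → ends 18
pad 2 to align 4 for y
y at 20 (size 4, align 4) → ends 24
state at 24 (size 8, align 8) → ends 32
total 32 bytes, alignment 8
data bytes 29, size 32 → padding 3

3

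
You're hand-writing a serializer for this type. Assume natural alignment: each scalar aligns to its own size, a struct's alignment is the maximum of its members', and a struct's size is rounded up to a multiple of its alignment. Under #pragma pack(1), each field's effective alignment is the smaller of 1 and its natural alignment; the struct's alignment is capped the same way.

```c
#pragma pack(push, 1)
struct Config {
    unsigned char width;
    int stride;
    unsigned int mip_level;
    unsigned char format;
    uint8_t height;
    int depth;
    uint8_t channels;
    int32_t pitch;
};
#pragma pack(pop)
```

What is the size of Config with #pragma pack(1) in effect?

@0: width [1B, align 1] → 1
@1: stride [4B, align 1] → 5
@5: mip_level [4B, align 1] → 9
@9: format [1B, align 1] → 10
@10: height [1B, align 1] → 11
@11: depth [4B, align 1] → 15
@15: channels [1B, align 1] → 16
@16: pitch [4B, align 1] → 20
size 20, align 1

20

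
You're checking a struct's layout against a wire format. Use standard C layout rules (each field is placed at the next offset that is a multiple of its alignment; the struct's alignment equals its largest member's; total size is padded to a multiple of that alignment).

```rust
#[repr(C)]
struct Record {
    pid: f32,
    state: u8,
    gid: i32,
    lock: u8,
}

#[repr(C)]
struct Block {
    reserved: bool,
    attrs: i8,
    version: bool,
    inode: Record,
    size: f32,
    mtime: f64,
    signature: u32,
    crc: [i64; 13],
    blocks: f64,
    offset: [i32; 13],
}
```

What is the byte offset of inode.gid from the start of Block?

Record: @0: pid [4B, align 4] → 4; @4: state [1B, align 1] → 5; +3 pad (align 4); @8: gid [4B, align 4] → 12; @12: lock [1B, align 1] → 13; +3 tail pad (align 4); size 16, align 4
@0: reserved [1B, align 1] → 1
@1: attrs [1B, align 1] → 2
@2: version [1B, align 1] → 3
+1 pad (align 4)
@4: inode [16B, align 4] → 20
within Record: gid at 8
4 + 8 = 12

12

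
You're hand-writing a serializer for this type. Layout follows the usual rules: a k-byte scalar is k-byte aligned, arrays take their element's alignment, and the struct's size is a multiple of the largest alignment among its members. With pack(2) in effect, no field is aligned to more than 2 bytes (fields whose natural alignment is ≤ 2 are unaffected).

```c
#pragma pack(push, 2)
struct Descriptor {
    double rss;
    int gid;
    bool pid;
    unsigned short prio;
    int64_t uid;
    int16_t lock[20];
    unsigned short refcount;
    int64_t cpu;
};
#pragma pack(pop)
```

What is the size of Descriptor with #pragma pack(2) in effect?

74

@0: rss [8B, align 2] → 8
@8: gid [4B, align 2] → 12
@12: pid [1B, align 1] → 13
+1 pad (align 2)
@14: prio [2B, align 2] → 16
@16: uid [8B, align 2] → 24
@24: lock [40B, align 2] → 64
@64: refcount [2B, align 2] → 66
@66: cpu [8B, align 2] → 74
size 74, align 2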